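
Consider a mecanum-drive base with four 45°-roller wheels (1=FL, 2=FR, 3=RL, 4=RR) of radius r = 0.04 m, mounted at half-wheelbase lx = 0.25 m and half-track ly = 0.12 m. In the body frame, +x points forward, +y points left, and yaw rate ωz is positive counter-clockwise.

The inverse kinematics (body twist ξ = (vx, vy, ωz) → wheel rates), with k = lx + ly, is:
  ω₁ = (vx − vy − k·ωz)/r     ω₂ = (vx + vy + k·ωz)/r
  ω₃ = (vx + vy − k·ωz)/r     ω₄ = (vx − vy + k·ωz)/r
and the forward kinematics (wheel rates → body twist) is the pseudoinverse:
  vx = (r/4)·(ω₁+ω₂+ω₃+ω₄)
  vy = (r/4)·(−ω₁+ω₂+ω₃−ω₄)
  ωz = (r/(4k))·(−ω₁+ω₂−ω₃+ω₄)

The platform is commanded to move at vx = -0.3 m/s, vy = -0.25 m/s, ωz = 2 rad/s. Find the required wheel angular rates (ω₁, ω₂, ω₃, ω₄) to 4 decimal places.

k = lx + ly = 0.25 + 0.12 = 0.3700;  k·ωz = 0.3700·2 = 0.7400
ω₁ (FL) = (vx − vy − k·ωz)/r = -0.7900/0.04 = -19.7500
ω₂ (FR) = (vx + vy + k·ωz)/r = 0.1900/0.04 = 4.7500
ω₃ (RL) = (vx + vy − k·ωz)/r = -1.2900/0.04 = -32.2500
ω₄ (RR) = (vx − vy + k·ωz)/r = 0.6900/0.04 = 17.2500

(-19.7500, 4.7500, -32.2500, 17.2500)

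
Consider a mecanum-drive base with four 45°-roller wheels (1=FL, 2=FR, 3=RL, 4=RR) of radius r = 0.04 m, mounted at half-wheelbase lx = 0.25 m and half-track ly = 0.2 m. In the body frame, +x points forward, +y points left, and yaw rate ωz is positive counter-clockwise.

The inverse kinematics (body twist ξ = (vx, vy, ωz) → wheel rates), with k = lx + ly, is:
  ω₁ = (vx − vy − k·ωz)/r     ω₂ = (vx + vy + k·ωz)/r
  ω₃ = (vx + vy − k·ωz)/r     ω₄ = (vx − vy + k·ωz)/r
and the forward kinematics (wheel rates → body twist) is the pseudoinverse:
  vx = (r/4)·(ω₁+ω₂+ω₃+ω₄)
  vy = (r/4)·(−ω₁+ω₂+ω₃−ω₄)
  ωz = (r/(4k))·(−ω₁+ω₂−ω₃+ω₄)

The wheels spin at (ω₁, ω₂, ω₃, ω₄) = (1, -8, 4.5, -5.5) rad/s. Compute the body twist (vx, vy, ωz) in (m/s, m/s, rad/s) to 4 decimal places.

(-0.0800, 0.0100, -0.4222)

k = lx + ly = 0.25 + 0.2 = 0.4500
ω₁+ω₂+ω₃+ω₄ = -8.0000  →  vx = (0.04/4)·-8.0000 = -0.0800
−ω₁+ω₂+ω₃−ω₄ = 1.0000  →  vy = (0.04/4)·1.0000 = 0.0100
−ω₁+ω₂−ω₃+ω₄ = -19.0000  →  ωz = (0.04/1.8000)·-19.0000 = -0.4222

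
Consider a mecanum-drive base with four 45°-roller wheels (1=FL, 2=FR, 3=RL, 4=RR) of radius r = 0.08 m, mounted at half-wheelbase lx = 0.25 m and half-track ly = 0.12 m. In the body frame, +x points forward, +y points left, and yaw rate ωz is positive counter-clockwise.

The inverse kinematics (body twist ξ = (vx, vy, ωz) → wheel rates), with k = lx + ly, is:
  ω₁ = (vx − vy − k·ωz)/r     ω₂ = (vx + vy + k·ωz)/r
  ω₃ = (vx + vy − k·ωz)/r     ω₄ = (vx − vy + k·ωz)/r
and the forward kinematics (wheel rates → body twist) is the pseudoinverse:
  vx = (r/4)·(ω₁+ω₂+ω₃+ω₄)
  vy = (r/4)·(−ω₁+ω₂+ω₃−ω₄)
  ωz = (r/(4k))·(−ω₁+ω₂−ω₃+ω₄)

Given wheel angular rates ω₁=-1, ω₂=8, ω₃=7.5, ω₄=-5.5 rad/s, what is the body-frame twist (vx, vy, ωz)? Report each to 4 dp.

k = lx + ly = 0.25 + 0.12 = 0.3700
ω₁+ω₂+ω₃+ω₄ = 9.0000  →  vx = (0.08/4)·9.0000 = 0.1800
−ω₁+ω₂+ω₃−ω₄ = 22.0000  →  vy = (0.08/4)·22.0000 = 0.4400
−ω₁+ω₂−ω₃+ω₄ = -4.0000  →  ωz = (0.08/1.4800)·-4.0000 = -0.2162

(0.1800, 0.4400, -0.2162)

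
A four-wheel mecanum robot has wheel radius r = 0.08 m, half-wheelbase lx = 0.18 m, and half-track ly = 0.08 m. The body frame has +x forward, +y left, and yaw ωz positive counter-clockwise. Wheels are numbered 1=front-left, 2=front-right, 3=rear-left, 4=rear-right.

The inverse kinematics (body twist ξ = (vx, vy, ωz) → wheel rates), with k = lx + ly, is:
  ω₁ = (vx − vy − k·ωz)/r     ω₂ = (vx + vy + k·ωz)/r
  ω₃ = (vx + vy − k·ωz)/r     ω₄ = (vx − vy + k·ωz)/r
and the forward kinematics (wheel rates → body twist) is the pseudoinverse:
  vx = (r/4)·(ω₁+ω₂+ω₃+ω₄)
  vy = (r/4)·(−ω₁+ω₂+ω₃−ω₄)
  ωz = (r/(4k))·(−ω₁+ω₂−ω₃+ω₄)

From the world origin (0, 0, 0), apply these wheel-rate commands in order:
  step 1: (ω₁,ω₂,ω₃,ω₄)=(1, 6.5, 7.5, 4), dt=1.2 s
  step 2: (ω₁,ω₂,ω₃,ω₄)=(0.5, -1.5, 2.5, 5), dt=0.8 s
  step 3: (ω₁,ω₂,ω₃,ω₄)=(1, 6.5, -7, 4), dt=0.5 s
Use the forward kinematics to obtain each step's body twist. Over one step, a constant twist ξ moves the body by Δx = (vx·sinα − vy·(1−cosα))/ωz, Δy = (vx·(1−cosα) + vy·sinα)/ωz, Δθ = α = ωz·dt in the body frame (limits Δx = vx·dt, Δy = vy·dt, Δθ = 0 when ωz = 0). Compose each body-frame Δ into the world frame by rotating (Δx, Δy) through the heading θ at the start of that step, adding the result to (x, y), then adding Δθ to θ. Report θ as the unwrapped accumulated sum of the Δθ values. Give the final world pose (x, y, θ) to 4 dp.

(0.6153, 0.1827, 0.8500)

step 1: ξ=(vx,vy,ωz)=(0.3800, 0.1800, 0.1538), dt=1.2 → body Δ=(0.4335, 0.2567, 0.1846) → world pose (0.4335, 0.2567, 0.1846)
step 2: ξ=(vx,vy,ωz)=(0.1300, -0.0900, 0.0385), dt=0.8 → body Δ=(0.1051, -0.0704, 0.0308) → world pose (0.5498, 0.2068, 0.2154)
step 3: ξ=(vx,vy,ωz)=(0.0900, -0.1100, 1.2692), dt=0.5 → body Δ=(0.0589, -0.0376, 0.6346) → world pose (0.6153, 0.1827, 0.8500)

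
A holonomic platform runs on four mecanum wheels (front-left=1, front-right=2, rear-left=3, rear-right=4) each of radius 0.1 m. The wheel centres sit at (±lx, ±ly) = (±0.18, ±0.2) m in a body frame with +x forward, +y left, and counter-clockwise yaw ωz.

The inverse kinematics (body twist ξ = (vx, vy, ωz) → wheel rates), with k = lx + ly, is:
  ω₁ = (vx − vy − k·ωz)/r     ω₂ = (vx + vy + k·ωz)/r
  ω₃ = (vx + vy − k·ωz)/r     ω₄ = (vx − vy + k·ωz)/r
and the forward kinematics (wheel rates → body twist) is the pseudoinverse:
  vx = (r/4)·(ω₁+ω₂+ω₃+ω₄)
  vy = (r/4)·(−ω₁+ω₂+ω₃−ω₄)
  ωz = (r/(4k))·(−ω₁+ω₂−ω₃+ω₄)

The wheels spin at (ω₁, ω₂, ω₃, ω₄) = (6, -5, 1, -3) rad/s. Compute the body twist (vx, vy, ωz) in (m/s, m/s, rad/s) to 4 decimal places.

(-0.0250, -0.1750, -0.9868)

k = lx + ly = 0.18 + 0.2 = 0.3800
ω₁+ω₂+ω₃+ω₄ = -1.0000  →  vx = (0.1/4)·-1.0000 = -0.0250
−ω₁+ω₂+ω₃−ω₄ = -7.0000  →  vy = (0.1/4)·-7.0000 = -0.1750
−ω₁+ω₂−ω₃+ω₄ = -15.0000  →  ωz = (0.1/1.5200)·-15.0000 = -0.9868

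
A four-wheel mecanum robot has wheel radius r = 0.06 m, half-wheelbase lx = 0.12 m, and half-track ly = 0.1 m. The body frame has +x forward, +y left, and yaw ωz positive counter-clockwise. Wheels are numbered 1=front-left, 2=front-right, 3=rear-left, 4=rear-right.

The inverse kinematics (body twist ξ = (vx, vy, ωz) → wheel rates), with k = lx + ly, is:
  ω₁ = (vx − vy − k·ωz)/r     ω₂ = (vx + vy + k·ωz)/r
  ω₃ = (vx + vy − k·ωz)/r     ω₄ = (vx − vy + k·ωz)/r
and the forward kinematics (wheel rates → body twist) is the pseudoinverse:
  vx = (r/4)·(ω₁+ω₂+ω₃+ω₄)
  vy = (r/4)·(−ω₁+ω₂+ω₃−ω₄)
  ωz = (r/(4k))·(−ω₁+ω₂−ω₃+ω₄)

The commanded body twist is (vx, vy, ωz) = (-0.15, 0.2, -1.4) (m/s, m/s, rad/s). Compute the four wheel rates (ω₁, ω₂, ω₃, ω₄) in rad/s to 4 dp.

(-0.7000, -4.3000, 5.9667, -10.9667)

k = lx + ly = 0.12 + 0.1 = 0.2200;  k·ωz = 0.2200·-1.4 = -0.3080
ω₁ (FL) = (vx − vy − k·ωz)/r = -0.0420/0.06 = -0.7000
ω₂ (FR) = (vx + vy + k·ωz)/r = -0.2580/0.06 = -4.3000
ω₃ (RL) = (vx + vy − k·ωz)/r = 0.3580/0.06 = 5.9667
ω₄ (RR) = (vx − vy + k·ωz)/r = -0.6580/0.06 = -10.9667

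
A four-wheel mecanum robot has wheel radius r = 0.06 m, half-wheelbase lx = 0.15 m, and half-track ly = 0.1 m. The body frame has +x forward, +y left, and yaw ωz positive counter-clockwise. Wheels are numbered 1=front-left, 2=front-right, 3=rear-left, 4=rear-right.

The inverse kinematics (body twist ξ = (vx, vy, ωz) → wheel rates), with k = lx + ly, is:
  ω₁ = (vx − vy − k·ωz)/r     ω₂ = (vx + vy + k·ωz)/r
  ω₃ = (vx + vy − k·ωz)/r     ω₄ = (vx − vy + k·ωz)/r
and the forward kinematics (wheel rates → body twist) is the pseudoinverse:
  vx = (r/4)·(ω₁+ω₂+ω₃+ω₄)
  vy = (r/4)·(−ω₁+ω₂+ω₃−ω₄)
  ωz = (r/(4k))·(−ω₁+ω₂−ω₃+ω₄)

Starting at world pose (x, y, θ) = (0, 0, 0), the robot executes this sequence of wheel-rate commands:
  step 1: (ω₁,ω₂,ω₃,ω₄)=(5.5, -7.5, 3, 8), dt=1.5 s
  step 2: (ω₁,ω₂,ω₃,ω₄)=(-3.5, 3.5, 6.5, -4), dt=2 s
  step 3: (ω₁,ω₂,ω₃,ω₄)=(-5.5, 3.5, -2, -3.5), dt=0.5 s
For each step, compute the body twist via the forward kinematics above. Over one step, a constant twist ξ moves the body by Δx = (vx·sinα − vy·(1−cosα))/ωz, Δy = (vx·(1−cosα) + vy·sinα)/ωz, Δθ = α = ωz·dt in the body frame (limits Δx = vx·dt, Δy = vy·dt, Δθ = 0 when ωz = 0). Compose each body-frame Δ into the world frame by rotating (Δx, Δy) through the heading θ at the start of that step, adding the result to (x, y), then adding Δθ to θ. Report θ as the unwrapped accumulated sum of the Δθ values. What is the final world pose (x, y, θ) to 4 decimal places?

(0.5464, -0.1002, -0.9150)

step 1: ξ=(vx,vy,ωz)=(0.1350, -0.2700, -0.4800), dt=1.5 → body Δ=(0.0458, -0.4407, -0.7200) → world pose (0.0458, -0.4407, -0.7200)
step 2: ξ=(vx,vy,ωz)=(0.0375, 0.2625, -0.2100), dt=2.0 → body Δ=(0.1815, 0.4942, -0.4200) → world pose (0.5081, -0.1888, -1.1400)
step 3: ξ=(vx,vy,ωz)=(-0.1125, 0.1575, 0.4500), dt=0.5 → body Δ=(-0.0646, 0.0718, 0.2250) → world pose (0.5464, -0.1002, -0.9150)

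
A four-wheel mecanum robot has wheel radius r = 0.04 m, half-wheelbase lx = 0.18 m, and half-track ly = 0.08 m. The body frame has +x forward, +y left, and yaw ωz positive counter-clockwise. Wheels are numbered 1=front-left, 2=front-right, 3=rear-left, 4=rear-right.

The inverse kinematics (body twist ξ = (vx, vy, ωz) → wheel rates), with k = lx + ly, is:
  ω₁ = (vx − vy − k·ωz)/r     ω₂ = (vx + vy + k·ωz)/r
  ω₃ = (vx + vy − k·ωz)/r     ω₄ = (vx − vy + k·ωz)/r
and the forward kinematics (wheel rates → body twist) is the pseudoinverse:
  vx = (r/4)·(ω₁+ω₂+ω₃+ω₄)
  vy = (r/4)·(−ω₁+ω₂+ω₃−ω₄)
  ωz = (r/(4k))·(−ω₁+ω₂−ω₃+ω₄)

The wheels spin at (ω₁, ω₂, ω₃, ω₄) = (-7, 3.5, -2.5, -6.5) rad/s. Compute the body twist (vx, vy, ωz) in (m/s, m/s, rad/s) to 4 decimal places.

k = lx + ly = 0.18 + 0.08 = 0.2600
ω₁+ω₂+ω₃+ω₄ = -12.5000  →  vx = (0.04/4)·-12.5000 = -0.1250
−ω₁+ω₂+ω₃−ω₄ = 14.5000  →  vy = (0.04/4)·14.5000 = 0.1450
−ω₁+ω₂−ω₃+ω₄ = 6.5000  →  ωz = (0.04/1.0400)·6.5000 = 0.2500

(-0.1250, 0.1450, 0.2500)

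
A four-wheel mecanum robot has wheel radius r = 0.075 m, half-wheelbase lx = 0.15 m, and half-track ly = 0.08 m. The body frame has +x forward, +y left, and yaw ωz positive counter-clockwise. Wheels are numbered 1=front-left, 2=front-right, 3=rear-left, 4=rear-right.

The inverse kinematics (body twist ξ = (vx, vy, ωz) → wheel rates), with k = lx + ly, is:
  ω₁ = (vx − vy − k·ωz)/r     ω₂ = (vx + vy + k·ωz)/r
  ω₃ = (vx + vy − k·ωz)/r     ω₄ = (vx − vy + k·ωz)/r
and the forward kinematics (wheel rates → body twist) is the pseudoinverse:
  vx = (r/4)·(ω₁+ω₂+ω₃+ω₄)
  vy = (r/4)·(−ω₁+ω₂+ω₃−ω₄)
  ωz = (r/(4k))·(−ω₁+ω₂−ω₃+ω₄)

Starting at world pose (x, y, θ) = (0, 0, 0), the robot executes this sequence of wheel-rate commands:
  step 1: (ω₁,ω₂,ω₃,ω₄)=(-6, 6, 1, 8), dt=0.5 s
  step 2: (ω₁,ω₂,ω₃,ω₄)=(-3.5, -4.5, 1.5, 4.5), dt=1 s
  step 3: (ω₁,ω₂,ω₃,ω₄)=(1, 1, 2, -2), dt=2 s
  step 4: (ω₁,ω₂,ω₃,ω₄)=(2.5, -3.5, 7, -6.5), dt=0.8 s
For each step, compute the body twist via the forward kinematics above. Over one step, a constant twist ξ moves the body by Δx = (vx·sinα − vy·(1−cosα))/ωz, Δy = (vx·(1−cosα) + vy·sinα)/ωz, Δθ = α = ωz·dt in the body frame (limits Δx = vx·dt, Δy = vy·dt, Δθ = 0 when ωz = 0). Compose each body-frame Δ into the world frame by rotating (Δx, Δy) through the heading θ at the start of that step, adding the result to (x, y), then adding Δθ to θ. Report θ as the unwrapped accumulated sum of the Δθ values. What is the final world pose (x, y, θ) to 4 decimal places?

(0.0962, 0.2600, -0.9864)

step 1: ξ=(vx,vy,ωz)=(0.1687, 0.0937, 1.5489), dt=0.5 → body Δ=(0.0589, 0.0734, 0.7745) → world pose (0.0589, 0.0734, 0.7745)
step 2: ξ=(vx,vy,ωz)=(-0.0375, -0.0750, 0.1630), dt=1.0 → body Δ=(-0.0312, -0.0777, 0.1630) → world pose (0.0910, -0.0040, 0.9375)
step 3: ξ=(vx,vy,ωz)=(0.0375, 0.0750, -0.3261), dt=2.0 → body Δ=(0.1170, 0.1160, -0.6522) → world pose (0.0667, 0.1590, 0.2853)
step 4: ξ=(vx,vy,ωz)=(-0.0094, 0.1406, -1.5897), dt=0.8 → body Δ=(0.0568, 0.0887, -1.2717) → world pose (0.0962, 0.2600, -0.9864)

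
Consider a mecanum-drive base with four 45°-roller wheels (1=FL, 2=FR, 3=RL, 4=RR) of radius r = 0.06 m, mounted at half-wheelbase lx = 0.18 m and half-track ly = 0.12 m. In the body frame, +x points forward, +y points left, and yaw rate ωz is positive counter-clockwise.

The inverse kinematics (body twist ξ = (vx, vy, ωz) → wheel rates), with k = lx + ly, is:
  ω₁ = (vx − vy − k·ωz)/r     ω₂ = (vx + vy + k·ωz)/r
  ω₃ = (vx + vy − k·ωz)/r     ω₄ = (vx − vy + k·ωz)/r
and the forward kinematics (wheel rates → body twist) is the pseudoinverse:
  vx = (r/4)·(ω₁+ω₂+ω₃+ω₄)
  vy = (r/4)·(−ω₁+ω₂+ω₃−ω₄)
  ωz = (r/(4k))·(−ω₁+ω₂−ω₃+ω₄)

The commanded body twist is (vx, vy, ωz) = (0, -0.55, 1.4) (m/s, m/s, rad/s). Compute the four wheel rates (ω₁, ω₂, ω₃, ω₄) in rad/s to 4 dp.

(2.1667, -2.1667, -16.1667, 16.1667)

k = lx + ly = 0.18 + 0.12 = 0.3000;  k·ωz = 0.3000·1.4 = 0.4200
ω₁ (FL) = (vx − vy − k·ωz)/r = 0.1300/0.06 = 2.1667
ω₂ (FR) = (vx + vy + k·ωz)/r = -0.1300/0.06 = -2.1667
ω₃ (RL) = (vx + vy − k·ωz)/r = -0.9700/0.06 = -16.1667
ω₄ (RR) = (vx − vy + k·ωz)/r = 0.9700/0.06 = 16.1667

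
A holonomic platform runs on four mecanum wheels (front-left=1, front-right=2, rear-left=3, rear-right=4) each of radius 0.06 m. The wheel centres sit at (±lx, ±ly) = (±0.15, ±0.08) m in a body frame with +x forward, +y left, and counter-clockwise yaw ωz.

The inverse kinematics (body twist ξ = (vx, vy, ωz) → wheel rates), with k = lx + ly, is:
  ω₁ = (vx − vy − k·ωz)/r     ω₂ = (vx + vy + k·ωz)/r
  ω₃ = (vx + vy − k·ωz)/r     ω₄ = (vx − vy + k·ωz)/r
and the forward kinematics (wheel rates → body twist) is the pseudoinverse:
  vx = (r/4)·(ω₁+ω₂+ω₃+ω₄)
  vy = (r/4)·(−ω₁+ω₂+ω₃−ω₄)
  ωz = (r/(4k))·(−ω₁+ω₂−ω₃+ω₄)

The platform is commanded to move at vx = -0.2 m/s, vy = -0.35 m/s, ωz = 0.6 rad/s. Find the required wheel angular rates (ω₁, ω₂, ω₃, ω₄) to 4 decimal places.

(0.2000, -6.8667, -11.4667, 4.8000)

k = lx + ly = 0.15 + 0.08 = 0.2300;  k·ωz = 0.2300·0.6 = 0.1380
ω₁ (FL) = (vx − vy − k·ωz)/r = 0.0120/0.06 = 0.2000
ω₂ (FR) = (vx + vy + k·ωz)/r = -0.4120/0.06 = -6.8667
ω₃ (RL) = (vx + vy − k·ωz)/r = -0.6880/0.06 = -11.4667
ω₄ (RR) = (vx − vy + k·ωz)/r = 0.2880/0.06 = 4.8000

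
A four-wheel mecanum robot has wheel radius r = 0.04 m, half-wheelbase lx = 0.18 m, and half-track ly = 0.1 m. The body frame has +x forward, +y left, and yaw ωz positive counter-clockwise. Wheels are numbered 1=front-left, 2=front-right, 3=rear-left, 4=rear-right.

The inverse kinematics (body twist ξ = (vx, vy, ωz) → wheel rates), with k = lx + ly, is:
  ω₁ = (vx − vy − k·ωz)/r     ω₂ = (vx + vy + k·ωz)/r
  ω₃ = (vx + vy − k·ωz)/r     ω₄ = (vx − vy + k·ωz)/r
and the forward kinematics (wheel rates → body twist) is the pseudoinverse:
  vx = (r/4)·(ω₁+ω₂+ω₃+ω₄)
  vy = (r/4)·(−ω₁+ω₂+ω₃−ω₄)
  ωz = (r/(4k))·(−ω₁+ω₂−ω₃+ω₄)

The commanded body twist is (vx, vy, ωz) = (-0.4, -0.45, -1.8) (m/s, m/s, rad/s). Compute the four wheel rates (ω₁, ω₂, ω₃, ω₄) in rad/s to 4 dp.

k = lx + ly = 0.18 + 0.1 = 0.2800;  k·ωz = 0.2800·-1.8 = -0.5040
ω₁ (FL) = (vx − vy − k·ωz)/r = 0.5540/0.04 = 13.8500
ω₂ (FR) = (vx + vy + k·ωz)/r = -1.3540/0.04 = -33.8500
ω₃ (RL) = (vx + vy − k·ωz)/r = -0.3460/0.04 = -8.6500
ω₄ (RR) = (vx − vy + k·ωz)/r = -0.4540/0.04 = -11.3500

(13.8500, -33.8500, -8.6500, -11.3500)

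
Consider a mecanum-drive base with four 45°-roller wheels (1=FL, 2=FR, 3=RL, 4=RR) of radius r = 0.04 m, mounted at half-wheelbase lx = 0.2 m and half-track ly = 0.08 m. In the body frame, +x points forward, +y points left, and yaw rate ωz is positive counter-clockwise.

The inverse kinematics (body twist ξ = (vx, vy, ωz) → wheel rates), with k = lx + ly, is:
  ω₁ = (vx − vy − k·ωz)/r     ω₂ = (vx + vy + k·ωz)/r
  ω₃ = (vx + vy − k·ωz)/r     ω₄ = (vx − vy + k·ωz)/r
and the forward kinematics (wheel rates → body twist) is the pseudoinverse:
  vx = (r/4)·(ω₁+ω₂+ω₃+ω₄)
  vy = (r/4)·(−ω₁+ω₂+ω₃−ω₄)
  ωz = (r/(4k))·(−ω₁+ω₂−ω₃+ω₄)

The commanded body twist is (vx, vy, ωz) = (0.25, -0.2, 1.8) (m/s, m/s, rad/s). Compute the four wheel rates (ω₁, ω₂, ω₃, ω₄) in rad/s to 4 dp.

k = lx + ly = 0.2 + 0.08 = 0.2800;  k·ωz = 0.2800·1.8 = 0.5040
ω₁ (FL) = (vx − vy − k·ωz)/r = -0.0540/0.04 = -1.3500
ω₂ (FR) = (vx + vy + k·ωz)/r = 0.5540/0.04 = 13.8500
ω₃ (RL) = (vx + vy − k·ωz)/r = -0.4540/0.04 = -11.3500
ω₄ (RR) = (vx − vy + k·ωz)/r = 0.9540/0.04 = 23.8500

(-1.3500, 13.8500, -11.3500, 23.8500)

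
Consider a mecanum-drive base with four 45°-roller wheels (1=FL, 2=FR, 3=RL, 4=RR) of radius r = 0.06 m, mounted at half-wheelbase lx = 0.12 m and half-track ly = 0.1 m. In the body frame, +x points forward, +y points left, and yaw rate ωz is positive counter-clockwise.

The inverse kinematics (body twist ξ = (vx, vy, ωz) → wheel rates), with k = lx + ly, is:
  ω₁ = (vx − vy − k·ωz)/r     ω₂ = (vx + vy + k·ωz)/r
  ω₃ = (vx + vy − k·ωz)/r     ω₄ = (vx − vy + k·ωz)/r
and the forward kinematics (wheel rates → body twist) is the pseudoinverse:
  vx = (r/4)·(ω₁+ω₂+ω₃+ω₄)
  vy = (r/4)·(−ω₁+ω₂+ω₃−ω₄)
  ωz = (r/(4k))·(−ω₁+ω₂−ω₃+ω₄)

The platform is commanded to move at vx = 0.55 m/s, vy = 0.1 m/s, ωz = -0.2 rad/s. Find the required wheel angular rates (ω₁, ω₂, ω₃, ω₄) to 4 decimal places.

k = lx + ly = 0.12 + 0.1 = 0.2200;  k·ωz = 0.2200·-0.2 = -0.0440
ω₁ (FL) = (vx − vy − k·ωz)/r = 0.4940/0.06 = 8.2333
ω₂ (FR) = (vx + vy + k·ωz)/r = 0.6060/0.06 = 10.1000
ω₃ (RL) = (vx + vy − k·ωz)/r = 0.6940/0.06 = 11.5667
ω₄ (RR) = (vx − vy + k·ωz)/r = 0.4060/0.06 = 6.7667

(8.2333, 10.1000, 11.5667, 6.7667)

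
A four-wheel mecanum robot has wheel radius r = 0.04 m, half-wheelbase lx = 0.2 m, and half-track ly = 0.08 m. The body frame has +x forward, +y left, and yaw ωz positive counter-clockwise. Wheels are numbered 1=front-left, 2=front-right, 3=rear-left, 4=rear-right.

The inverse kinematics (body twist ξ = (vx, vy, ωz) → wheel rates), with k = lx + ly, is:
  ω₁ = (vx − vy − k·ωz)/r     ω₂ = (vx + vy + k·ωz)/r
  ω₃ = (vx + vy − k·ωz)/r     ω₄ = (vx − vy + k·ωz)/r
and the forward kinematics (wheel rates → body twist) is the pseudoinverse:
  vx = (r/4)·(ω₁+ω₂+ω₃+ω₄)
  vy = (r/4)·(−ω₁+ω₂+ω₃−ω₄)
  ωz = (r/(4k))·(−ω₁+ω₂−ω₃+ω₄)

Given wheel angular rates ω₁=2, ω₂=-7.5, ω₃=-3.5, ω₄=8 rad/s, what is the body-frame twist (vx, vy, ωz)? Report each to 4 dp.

k = lx + ly = 0.2 + 0.08 = 0.2800
ω₁+ω₂+ω₃+ω₄ = -1.0000  →  vx = (0.04/4)·-1.0000 = -0.0100
−ω₁+ω₂+ω₃−ω₄ = -21.0000  →  vy = (0.04/4)·-21.0000 = -0.2100
−ω₁+ω₂−ω₃+ω₄ = 2.0000  →  ωz = (0.04/1.1200)·2.0000 = 0.0714

(-0.0100, -0.2100, 0.0714)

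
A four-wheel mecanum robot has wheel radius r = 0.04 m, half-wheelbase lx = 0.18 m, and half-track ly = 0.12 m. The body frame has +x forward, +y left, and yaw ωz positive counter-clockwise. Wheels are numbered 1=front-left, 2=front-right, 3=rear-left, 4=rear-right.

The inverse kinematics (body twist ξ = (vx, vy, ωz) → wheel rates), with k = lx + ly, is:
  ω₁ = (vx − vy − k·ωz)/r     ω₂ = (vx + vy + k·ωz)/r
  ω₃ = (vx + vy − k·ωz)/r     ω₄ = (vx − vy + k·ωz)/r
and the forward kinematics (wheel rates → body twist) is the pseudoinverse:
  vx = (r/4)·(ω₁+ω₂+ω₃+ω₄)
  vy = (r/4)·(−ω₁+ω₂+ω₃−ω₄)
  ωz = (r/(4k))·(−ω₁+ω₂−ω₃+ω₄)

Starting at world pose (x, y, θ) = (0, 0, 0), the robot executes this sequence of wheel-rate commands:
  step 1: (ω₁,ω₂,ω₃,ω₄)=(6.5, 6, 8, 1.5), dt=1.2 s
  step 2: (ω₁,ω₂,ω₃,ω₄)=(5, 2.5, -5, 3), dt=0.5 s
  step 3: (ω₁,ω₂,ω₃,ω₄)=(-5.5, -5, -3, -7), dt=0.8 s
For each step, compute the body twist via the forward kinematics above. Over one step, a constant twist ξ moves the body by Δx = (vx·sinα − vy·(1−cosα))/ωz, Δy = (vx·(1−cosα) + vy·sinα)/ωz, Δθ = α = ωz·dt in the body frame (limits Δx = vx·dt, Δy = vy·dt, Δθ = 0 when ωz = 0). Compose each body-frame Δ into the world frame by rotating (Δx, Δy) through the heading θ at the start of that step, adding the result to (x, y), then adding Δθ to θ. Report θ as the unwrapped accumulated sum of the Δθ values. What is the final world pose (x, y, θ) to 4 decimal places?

step 1: ξ=(vx,vy,ωz)=(0.2200, 0.0600, -0.2333), dt=1.2 → body Δ=(0.2706, 0.0343, -0.2800) → world pose (0.2706, 0.0343, -0.2800)
step 2: ξ=(vx,vy,ωz)=(0.0550, -0.1050, 0.1833), dt=0.5 → body Δ=(0.0299, -0.0512, 0.0917) → world pose (0.2851, -0.0231, -0.1883)
step 3: ξ=(vx,vy,ωz)=(-0.2050, 0.0450, -0.1167), dt=0.8 → body Δ=(-0.1621, 0.0436, -0.0933) → world pose (0.1341, 0.0501, -0.2817)

(0.1341, 0.0501, -0.2817)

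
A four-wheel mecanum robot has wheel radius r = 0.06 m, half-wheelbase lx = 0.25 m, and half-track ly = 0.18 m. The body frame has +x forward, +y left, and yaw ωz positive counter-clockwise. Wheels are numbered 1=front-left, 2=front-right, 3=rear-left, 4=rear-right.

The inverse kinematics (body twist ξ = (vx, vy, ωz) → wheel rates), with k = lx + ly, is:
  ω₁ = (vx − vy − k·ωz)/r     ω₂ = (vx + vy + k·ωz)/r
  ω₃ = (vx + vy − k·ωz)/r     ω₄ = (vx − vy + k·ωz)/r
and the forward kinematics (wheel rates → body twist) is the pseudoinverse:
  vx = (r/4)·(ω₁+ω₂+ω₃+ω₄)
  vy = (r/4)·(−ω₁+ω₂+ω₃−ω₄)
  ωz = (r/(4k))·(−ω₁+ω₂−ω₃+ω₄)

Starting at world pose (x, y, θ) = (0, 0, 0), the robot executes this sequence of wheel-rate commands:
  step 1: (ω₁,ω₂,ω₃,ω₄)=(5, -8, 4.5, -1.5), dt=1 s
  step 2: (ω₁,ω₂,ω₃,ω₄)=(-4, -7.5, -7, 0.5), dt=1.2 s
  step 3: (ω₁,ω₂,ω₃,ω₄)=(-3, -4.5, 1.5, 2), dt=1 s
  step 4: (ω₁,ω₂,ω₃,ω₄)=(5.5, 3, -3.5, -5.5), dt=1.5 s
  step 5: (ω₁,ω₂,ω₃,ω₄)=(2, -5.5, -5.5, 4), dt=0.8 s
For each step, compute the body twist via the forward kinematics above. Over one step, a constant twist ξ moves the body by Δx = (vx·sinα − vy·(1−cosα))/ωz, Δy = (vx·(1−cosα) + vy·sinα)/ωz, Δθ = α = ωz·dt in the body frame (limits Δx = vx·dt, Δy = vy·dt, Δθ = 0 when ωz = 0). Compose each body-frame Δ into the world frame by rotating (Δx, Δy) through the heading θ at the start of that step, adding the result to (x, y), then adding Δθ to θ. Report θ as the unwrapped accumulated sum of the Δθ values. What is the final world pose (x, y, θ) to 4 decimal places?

(-0.6769, -0.1954, -0.7099)

step 1: ξ=(vx,vy,ωz)=(0.0000, -0.1050, -0.6628), dt=1.0 → body Δ=(-0.0335, -0.0975, -0.6628) → world pose (-0.0335, -0.0975, -0.6628)
step 2: ξ=(vx,vy,ωz)=(-0.2700, -0.1650, 0.1395), dt=1.2 → body Δ=(-0.3060, -0.2241, 0.1674) → world pose (-0.4126, -0.0859, -0.4953)
step 3: ξ=(vx,vy,ωz)=(-0.0600, -0.0300, -0.0349), dt=1.0 → body Δ=(-0.0605, -0.0289, -0.0349) → world pose (-0.4796, -0.0826, -0.5302)
step 4: ξ=(vx,vy,ωz)=(-0.0075, -0.0075, -0.1570), dt=1.5 → body Δ=(-0.0125, -0.0098, -0.2355) → world pose (-0.4954, -0.0848, -0.7657)
step 5: ξ=(vx,vy,ωz)=(-0.0750, -0.2550, 0.0698), dt=0.8 → body Δ=(-0.0543, -0.2056, 0.0558) → world pose (-0.6769, -0.1954, -0.7099)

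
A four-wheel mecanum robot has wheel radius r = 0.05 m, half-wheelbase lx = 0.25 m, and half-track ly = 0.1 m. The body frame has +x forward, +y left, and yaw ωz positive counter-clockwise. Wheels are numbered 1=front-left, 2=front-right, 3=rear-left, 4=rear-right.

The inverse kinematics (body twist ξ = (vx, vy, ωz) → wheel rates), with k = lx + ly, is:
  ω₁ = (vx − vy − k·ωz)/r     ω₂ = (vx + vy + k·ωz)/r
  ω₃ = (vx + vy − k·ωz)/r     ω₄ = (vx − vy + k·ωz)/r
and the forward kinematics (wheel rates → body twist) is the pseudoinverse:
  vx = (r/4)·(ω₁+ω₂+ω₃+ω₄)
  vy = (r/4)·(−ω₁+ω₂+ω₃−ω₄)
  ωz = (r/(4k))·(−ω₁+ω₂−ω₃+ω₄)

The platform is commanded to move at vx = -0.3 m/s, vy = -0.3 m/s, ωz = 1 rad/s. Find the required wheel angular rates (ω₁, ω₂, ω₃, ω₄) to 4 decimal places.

(-7.0000, -5.0000, -19.0000, 7.0000)

k = lx + ly = 0.25 + 0.1 = 0.3500;  k·ωz = 0.3500·1 = 0.3500
ω₁ (FL) = (vx − vy − k·ωz)/r = -0.3500/0.05 = -7.0000
ω₂ (FR) = (vx + vy + k·ωz)/r = -0.2500/0.05 = -5.0000
ω₃ (RL) = (vx + vy − k·ωz)/r = -0.9500/0.05 = -19.0000
ω₄ (RR) = (vx − vy + k·ωz)/r = 0.3500/0.05 = 7.0000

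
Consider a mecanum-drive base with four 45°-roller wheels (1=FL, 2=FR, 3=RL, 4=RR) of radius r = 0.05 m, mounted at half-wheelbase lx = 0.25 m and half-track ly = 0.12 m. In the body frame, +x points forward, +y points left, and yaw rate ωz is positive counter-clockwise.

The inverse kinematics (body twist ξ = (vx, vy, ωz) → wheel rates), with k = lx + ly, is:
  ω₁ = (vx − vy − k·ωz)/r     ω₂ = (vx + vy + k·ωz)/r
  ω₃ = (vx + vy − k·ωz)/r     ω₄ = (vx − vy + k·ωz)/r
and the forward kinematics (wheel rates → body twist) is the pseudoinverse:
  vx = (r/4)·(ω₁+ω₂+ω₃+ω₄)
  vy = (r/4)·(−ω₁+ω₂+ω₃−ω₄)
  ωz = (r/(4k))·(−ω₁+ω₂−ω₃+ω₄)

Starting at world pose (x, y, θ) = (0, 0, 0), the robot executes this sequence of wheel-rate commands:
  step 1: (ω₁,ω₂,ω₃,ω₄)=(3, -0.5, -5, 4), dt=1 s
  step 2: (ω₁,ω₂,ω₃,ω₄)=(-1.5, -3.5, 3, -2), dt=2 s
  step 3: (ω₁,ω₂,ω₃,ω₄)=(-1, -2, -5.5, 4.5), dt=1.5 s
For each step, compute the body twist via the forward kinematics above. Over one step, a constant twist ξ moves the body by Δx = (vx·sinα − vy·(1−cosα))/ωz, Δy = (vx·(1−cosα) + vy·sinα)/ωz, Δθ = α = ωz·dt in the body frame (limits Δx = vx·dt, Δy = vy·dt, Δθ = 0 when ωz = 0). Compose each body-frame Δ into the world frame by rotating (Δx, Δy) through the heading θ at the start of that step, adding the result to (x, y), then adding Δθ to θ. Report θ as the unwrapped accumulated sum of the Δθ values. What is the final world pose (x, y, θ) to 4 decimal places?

(-0.1484, -0.2741, 0.1689)

step 1: ξ=(vx,vy,ωz)=(0.0188, -0.1562, 0.1858), dt=1.0 → body Δ=(0.0331, -0.1536, 0.1858) → world pose (0.0331, -0.1536, 0.1858)
step 2: ξ=(vx,vy,ωz)=(-0.0500, 0.0375, -0.2365), dt=2.0 → body Δ=(-0.0789, 0.0954, -0.4730) → world pose (-0.0621, -0.0744, -0.2872)
step 3: ξ=(vx,vy,ωz)=(-0.0500, -0.1375, 0.3041), dt=1.5 → body Δ=(-0.0262, -0.2160, 0.4561) → world pose (-0.1484, -0.2741, 0.1689)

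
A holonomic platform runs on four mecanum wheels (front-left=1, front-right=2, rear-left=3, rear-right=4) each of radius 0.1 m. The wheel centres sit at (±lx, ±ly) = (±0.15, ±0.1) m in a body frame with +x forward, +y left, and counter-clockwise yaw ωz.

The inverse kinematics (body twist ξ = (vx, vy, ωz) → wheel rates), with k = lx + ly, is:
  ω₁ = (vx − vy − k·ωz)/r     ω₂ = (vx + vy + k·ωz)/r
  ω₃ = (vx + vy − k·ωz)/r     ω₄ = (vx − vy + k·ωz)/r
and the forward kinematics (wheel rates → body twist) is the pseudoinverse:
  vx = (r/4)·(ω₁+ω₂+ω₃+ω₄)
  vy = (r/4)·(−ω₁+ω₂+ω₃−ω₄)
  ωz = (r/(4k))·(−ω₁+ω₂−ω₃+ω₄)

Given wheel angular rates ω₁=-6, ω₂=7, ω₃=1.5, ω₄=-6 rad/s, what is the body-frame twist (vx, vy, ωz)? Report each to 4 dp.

k = lx + ly = 0.15 + 0.1 = 0.2500
ω₁+ω₂+ω₃+ω₄ = -3.5000  →  vx = (0.1/4)·-3.5000 = -0.0875
−ω₁+ω₂+ω₃−ω₄ = 20.5000  →  vy = (0.1/4)·20.5000 = 0.5125
−ω₁+ω₂−ω₃+ω₄ = 5.5000  →  ωz = (0.1/1.0000)·5.5000 = 0.5500

(-0.0875, 0.5125, 0.5500)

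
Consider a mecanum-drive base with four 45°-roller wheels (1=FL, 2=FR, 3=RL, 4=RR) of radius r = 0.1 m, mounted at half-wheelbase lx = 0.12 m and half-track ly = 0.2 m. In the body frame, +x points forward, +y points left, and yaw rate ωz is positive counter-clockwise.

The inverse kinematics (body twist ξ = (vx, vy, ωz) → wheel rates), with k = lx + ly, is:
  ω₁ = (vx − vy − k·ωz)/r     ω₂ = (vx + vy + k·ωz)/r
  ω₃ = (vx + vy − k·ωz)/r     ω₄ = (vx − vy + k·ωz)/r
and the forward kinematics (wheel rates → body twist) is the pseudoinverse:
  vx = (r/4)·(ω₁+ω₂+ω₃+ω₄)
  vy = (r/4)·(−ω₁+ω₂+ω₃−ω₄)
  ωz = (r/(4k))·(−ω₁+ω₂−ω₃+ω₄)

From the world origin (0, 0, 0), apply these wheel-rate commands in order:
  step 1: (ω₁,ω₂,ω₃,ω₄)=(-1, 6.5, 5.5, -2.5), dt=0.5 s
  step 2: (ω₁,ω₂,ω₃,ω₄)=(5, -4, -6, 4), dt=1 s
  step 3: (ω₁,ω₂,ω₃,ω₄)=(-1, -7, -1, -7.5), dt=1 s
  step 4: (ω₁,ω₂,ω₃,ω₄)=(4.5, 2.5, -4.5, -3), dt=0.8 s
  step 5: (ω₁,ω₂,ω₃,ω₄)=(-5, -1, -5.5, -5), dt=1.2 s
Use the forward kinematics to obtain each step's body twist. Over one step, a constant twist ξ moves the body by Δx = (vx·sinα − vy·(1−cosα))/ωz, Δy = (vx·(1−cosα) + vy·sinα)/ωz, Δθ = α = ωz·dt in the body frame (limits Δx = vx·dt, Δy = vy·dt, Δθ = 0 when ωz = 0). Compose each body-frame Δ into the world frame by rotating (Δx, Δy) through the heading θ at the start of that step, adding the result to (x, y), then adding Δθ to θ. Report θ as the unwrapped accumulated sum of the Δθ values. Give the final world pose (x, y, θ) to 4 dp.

step 1: ξ=(vx,vy,ωz)=(0.2125, 0.3875, -0.0391), dt=0.5 → body Δ=(0.1081, 0.1927, -0.0195) → world pose (0.1081, 0.1927, -0.0195)
step 2: ξ=(vx,vy,ωz)=(-0.0250, -0.4750, 0.0781), dt=1.0 → body Δ=(-0.0064, -0.4755, 0.0781) → world pose (0.0924, -0.2826, 0.0586)
step 3: ξ=(vx,vy,ωz)=(-0.4125, 0.0125, -0.9766), dt=1.0 → body Δ=(-0.3444, 0.1965, -0.9766) → world pose (-0.2629, -0.1066, -0.9180)
step 4: ξ=(vx,vy,ωz)=(-0.0125, -0.0875, -0.0391), dt=0.8 → body Δ=(-0.0111, -0.0698, -0.0312) → world pose (-0.3251, -0.1402, -0.9492)
step 5: ξ=(vx,vy,ωz)=(-0.4125, 0.0875, 0.3516), dt=1.2 → body Δ=(-0.5023, -0.0010, 0.4219) → world pose (-0.6183, 0.2676, -0.5273)

(-0.6183, 0.2676, -0.5273)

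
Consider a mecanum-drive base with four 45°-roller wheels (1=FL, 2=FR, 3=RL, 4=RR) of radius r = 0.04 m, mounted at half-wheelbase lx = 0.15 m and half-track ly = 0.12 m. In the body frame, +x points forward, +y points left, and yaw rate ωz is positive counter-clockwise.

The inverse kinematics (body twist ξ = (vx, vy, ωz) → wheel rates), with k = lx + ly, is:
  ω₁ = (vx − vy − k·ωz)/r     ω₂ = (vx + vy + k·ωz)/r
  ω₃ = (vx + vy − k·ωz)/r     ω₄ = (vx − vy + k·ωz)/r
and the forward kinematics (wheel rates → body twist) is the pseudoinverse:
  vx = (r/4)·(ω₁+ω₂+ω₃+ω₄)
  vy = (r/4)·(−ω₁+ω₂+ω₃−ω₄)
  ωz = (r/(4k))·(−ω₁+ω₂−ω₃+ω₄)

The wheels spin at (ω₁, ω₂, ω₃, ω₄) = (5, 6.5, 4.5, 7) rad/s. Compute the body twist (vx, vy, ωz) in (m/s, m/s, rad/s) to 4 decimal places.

k = lx + ly = 0.15 + 0.12 = 0.2700
ω₁+ω₂+ω₃+ω₄ = 23.0000  →  vx = (0.04/4)·23.0000 = 0.2300
−ω₁+ω₂+ω₃−ω₄ = -1.0000  →  vy = (0.04/4)·-1.0000 = -0.0100
−ω₁+ω₂−ω₃+ω₄ = 4.0000  →  ωz = (0.04/1.0800)·4.0000 = 0.1481

(0.2300, -0.0100, 0.1481)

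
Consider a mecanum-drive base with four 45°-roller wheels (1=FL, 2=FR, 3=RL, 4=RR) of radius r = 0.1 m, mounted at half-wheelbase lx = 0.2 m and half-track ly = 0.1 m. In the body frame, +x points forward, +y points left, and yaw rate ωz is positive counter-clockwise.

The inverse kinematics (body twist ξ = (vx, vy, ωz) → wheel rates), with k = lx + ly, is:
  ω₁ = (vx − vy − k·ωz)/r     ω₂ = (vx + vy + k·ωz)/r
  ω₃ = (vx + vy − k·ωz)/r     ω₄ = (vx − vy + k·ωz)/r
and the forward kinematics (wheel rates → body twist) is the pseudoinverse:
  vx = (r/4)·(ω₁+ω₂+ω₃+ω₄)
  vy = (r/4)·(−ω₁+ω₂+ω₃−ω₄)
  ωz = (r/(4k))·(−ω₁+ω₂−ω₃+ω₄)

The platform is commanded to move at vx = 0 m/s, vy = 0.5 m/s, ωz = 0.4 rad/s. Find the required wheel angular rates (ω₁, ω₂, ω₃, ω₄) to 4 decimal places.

(-6.2000, 6.2000, 3.8000, -3.8000)

k = lx + ly = 0.2 + 0.1 = 0.3000;  k·ωz = 0.3000·0.4 = 0.1200
ω₁ (FL) = (vx − vy − k·ωz)/r = -0.6200/0.1 = -6.2000
ω₂ (FR) = (vx + vy + k·ωz)/r = 0.6200/0.1 = 6.2000
ω₃ (RL) = (vx + vy − k·ωz)/r = 0.3800/0.1 = 3.8000
ω₄ (RR) = (vx − vy + k·ωz)/r = -0.3800/0.1 = -3.8000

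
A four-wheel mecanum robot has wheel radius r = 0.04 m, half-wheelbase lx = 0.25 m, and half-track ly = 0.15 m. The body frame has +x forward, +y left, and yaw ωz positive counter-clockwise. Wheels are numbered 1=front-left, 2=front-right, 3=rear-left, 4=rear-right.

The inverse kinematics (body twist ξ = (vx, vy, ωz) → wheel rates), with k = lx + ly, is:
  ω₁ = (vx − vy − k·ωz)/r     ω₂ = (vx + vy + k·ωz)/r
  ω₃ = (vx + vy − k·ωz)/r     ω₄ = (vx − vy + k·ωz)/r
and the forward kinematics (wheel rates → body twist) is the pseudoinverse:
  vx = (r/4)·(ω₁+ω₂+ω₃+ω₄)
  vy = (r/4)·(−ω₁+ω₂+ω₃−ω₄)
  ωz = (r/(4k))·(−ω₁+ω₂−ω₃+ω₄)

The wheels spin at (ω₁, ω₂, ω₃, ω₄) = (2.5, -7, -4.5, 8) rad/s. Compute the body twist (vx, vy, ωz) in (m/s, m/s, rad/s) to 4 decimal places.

k = lx + ly = 0.25 + 0.15 = 0.4000
ω₁+ω₂+ω₃+ω₄ = -1.0000  →  vx = (0.04/4)·-1.0000 = -0.0100
−ω₁+ω₂+ω₃−ω₄ = -22.0000  →  vy = (0.04/4)·-22.0000 = -0.2200
−ω₁+ω₂−ω₃+ω₄ = 3.0000  →  ωz = (0.04/1.6000)·3.0000 = 0.0750

(-0.0100, -0.2200, 0.0750)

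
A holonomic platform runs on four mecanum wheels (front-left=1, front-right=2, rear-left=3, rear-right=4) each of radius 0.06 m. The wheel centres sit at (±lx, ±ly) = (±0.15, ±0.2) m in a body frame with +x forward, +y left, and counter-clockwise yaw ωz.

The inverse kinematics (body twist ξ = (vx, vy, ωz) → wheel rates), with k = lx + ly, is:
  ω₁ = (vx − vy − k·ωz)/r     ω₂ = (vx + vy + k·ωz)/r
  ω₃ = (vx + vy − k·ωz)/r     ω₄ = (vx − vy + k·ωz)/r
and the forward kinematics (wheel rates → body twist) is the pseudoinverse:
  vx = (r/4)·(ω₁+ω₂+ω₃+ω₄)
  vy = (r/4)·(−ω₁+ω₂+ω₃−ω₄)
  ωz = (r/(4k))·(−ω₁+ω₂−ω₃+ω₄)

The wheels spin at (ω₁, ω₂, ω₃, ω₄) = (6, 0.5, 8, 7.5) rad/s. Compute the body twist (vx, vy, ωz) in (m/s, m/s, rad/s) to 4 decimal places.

k = lx + ly = 0.15 + 0.2 = 0.3500
ω₁+ω₂+ω₃+ω₄ = 22.0000  →  vx = (0.06/4)·22.0000 = 0.3300
−ω₁+ω₂+ω₃−ω₄ = -5.0000  →  vy = (0.06/4)·-5.0000 = -0.0750
−ω₁+ω₂−ω₃+ω₄ = -6.0000  →  ωz = (0.06/1.4000)·-6.0000 = -0.2571

(0.3300, -0.0750, -0.2571)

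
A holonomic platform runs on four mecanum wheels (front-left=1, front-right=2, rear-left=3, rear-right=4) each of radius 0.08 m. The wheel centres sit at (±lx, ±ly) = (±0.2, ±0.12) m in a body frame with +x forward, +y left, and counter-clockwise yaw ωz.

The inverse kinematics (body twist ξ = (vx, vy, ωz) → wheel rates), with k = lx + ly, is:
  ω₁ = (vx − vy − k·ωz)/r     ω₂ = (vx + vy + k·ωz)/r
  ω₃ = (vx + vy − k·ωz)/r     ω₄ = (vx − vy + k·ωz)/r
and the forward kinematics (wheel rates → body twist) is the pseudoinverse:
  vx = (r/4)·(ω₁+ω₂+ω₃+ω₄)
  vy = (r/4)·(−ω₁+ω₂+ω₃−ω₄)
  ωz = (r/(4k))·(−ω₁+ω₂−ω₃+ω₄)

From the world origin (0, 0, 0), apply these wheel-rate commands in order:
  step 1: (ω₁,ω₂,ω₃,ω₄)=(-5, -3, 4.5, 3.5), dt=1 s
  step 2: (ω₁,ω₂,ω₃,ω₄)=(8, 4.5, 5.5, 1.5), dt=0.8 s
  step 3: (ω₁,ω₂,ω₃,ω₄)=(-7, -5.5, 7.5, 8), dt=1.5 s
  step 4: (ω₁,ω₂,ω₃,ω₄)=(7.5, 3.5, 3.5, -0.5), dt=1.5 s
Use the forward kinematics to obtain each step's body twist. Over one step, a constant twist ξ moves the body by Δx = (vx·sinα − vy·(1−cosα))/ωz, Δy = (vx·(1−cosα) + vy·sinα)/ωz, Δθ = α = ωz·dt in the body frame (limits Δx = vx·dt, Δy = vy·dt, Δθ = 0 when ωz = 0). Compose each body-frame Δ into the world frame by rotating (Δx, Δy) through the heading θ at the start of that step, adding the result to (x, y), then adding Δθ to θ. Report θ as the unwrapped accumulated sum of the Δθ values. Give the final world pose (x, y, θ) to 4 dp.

step 1: ξ=(vx,vy,ωz)=(0.0000, 0.0600, 0.0625), dt=1.0 → body Δ=(-0.0019, 0.0600, 0.0625) → world pose (-0.0019, 0.0600, 0.0625)
step 2: ξ=(vx,vy,ωz)=(0.3900, 0.0100, -0.4688), dt=0.8 → body Δ=(0.3062, -0.0500, -0.3750) → world pose (0.3069, 0.0292, -0.3125)
step 3: ξ=(vx,vy,ωz)=(0.0600, 0.0200, 0.1250), dt=1.5 → body Δ=(0.0867, 0.0382, 0.1875) → world pose (0.4011, 0.0389, -0.1250)
step 4: ξ=(vx,vy,ωz)=(0.2800, 0.0000, -0.5000), dt=1.5 → body Δ=(0.3817, -0.1503, -0.7500) → world pose (0.7611, -0.1578, -0.8750)

(0.7611, -0.1578, -0.8750)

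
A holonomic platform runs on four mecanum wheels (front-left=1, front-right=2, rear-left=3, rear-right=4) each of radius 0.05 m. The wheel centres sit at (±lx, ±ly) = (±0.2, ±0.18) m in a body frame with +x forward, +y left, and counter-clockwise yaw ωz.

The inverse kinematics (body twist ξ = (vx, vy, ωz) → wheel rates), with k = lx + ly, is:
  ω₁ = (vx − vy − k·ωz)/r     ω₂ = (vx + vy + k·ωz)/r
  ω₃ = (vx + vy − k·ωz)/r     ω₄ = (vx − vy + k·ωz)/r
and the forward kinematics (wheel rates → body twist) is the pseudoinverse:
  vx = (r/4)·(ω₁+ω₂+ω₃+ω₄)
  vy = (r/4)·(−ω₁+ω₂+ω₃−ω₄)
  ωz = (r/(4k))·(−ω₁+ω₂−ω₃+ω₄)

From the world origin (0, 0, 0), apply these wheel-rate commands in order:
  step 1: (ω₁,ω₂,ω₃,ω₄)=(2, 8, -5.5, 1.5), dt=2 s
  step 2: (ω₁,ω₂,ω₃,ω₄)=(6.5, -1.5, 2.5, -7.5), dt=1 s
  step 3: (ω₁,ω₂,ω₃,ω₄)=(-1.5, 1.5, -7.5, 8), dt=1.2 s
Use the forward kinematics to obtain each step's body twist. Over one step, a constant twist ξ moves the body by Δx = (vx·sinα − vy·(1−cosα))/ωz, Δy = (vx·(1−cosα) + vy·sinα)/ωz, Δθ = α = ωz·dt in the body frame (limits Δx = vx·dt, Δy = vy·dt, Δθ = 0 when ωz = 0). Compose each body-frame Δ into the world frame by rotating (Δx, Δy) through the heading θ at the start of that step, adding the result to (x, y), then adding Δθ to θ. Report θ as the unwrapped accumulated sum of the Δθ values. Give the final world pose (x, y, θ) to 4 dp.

(0.2431, -0.0849, 0.9934)

step 1: ξ=(vx,vy,ωz)=(0.0750, -0.0125, 0.4276), dt=2.0 → body Δ=(0.1424, 0.0383, 0.8553) → world pose (0.1424, 0.0383, 0.8553)
step 2: ξ=(vx,vy,ωz)=(0.0000, 0.0250, -0.5921), dt=1.0 → body Δ=(0.0072, 0.0236, -0.5921) → world pose (0.1294, 0.0592, 0.2632)
step 3: ξ=(vx,vy,ωz)=(0.0063, -0.1562, 0.6086), dt=1.2 → body Δ=(0.0723, -0.1687, 0.7303) → world pose (0.2431, -0.0849, 0.9934)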